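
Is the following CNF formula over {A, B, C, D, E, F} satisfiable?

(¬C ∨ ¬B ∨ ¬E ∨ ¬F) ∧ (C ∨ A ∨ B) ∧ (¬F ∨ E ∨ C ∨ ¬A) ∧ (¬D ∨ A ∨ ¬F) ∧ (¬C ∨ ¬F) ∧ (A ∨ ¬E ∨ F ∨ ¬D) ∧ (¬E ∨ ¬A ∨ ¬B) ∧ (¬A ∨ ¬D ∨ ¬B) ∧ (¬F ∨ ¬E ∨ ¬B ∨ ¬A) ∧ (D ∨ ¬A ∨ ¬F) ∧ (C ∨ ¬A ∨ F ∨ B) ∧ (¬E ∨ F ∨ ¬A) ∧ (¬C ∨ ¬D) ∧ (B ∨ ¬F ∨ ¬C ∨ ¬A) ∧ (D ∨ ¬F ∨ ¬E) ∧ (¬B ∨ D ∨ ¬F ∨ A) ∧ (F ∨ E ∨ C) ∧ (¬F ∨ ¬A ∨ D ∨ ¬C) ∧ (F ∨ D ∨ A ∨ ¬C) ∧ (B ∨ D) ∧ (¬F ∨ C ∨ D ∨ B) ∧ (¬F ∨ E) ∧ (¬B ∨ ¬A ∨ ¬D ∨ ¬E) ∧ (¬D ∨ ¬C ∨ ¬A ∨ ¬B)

Branch on C: set C = False.
Branch on A: set A = False.
(B) alone gives B = True.
Branch on D: set D = False.
(¬F) alone gives F = False.
(E) alone gives E = True.
All clauses are satisfied.
A satisfying assignment: A=False, B=True, C=False, D=False, E=True, F=False.

Satisfiable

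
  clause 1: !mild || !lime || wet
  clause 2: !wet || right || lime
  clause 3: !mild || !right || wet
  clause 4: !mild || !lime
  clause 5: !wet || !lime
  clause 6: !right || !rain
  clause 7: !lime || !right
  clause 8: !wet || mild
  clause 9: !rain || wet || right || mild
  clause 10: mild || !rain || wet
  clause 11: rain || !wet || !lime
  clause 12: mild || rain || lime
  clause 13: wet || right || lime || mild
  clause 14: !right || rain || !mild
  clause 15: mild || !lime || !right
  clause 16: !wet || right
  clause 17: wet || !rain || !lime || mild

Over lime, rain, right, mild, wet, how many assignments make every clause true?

There are 2^5 = 32 truth assignments over (lime, rain, right, mild, wet).
Split on right. With right = true, the clauses containing right are satisfied and !right drops from the rest; 0 of the 2^4 = 16 assignments to the other variables satisfy what remains.
With right = false, by the same count on the reduced clause set, 3 assignments work.
Total: 0 + 3 = 3.

3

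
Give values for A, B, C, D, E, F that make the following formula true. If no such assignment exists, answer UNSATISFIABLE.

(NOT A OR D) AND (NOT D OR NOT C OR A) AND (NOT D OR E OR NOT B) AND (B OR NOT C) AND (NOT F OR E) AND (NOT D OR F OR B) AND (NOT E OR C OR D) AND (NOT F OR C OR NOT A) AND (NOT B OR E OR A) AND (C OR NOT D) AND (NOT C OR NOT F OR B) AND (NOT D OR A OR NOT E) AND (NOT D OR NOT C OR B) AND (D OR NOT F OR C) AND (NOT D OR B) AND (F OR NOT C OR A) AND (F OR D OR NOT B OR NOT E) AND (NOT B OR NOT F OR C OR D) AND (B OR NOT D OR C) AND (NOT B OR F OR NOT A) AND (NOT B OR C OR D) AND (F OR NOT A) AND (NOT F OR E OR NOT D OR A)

A ↦ true; B ↦ true; C ↦ true; D ↦ true; E ↦ true; F ↦ true

Case A = true:
Unit clause (D) forces D = true.
Unit clause (C) forces C = true.
Unit clause (B) forces B = true.
Unit clause (E) forces E = true.
Unit clause (F) forces F = true.
Every clause now holds.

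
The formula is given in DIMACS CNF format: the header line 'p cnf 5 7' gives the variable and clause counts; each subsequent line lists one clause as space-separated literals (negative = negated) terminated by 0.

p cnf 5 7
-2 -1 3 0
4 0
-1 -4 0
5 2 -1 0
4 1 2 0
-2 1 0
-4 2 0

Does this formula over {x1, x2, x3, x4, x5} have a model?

No, unsatisfiable

The clause (x4) is unit, so x4 = True.
The clause (¬x1) is unit, so x1 = False.
The clause (¬x2) is unit, so x2 = False.
Now (x2) is unsatisfied and unit — conflict.
No assignment satisfies every clause.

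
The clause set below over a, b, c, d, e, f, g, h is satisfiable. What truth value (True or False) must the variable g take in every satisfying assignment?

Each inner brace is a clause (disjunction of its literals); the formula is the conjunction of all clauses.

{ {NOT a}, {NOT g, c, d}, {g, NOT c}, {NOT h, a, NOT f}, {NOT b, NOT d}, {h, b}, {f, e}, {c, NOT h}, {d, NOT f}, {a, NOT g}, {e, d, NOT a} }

Suppose g = true.
From the singleton clause (NOT a), a = false.
That conflicts with the unit clause (a).
So every satisfying assignment has g = False.

False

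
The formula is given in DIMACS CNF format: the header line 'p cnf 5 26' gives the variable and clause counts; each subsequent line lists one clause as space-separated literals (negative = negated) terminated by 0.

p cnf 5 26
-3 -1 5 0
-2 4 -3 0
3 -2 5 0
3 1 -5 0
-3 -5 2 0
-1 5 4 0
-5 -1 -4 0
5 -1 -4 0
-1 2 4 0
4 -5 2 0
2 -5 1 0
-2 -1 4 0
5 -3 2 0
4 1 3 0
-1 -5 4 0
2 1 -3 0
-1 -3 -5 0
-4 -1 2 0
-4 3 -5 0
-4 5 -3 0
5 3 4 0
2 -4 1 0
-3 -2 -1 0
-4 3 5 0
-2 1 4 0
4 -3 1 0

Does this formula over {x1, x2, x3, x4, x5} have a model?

Branch on x3: set x3 = True.
Branch on x1: set x1 = False.
From the singleton clause (x2), x2 = True.
From the singleton clause (x4), x4 = True.
From the singleton clause (x5), x5 = True.
All clauses are satisfied.
A satisfying assignment: x1 ↦ False,  x2 ↦ True,  x3 ↦ True,  x4 ↦ True,  x5 ↦ True.

Satisfiable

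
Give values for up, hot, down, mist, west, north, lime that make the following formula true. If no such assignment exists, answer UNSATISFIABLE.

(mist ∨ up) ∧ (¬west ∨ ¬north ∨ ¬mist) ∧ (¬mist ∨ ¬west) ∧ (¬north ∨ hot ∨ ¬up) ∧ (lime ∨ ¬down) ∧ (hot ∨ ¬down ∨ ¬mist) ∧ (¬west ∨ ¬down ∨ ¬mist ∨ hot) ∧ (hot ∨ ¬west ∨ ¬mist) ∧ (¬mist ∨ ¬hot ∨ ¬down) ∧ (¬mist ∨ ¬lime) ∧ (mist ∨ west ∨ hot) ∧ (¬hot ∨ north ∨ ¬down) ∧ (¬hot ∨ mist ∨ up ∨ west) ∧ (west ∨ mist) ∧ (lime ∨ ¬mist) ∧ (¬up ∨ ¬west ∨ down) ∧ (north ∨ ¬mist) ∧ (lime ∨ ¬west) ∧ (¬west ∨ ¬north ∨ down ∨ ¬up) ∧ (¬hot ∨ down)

Branch on mist: set mist = False.
The clause (up) is unit, so up = True.
The clause (west) is unit, so west = True.
The clause (down) is unit, so down = True.
The clause (lime) is unit, so lime = True.
Branch on north: set north = False.
The clause (¬hot) is unit, so hot = False.
Every clause now holds.

up=True, hot=False, down=True, mist=False, west=True, north=False, lime=True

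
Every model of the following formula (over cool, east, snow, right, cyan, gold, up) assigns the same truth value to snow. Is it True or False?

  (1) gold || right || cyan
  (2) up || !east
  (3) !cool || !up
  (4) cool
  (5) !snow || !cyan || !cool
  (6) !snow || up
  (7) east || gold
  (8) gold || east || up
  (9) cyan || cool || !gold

False

Suppose snow = true.
Unit clause (cool) forces cool = true.
Unit clause (!up) forces up = false.
But (up) is also a unit clause — contradiction.
So every satisfying assignment has snow = False.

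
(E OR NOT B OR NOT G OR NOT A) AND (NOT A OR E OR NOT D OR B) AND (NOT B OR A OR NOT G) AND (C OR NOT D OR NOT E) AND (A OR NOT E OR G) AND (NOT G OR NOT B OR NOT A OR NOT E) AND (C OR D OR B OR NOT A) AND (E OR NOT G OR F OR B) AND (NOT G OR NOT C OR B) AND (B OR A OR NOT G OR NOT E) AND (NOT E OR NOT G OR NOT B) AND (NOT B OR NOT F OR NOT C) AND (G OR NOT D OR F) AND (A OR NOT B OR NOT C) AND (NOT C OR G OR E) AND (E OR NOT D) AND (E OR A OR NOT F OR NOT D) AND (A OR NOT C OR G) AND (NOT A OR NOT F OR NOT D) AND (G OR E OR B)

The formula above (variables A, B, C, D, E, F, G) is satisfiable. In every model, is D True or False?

Suppose D = true.
Unit clause (E) forces E = true.
Unit clause (C) forces C = true.
Branch on A: set A = true.
Unit clause (NOT F) forces F = false.
Unit clause (G) forces G = true.
Unit clause (NOT B) forces B = false.
That conflicts with the unit clause (B).
That branch fails; take A = false instead.
Unit clause (G) forces G = true.
Unit clause (NOT B) forces B = false.
That conflicts with the unit clause (B).
Either choice for A ends in contradiction.
So every satisfying assignment has D = False.

False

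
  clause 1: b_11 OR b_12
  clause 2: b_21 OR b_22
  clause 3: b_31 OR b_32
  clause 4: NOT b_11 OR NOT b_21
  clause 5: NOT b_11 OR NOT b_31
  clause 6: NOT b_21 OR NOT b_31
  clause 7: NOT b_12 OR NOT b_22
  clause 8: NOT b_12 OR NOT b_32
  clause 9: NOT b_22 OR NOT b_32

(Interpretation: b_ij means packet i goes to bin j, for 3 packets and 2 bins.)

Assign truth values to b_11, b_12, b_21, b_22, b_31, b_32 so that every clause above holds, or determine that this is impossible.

UNSATISFIABLE

Branch on b_11: set b_11 = true.
(NOT b_21) alone gives b_21 = false.
(b_22) alone gives b_22 = true.
(NOT b_31) alone gives b_31 = false.
(b_32) alone gives b_32 = true.
Now (NOT b_32) is unsatisfied and unit — conflict.
That branch fails; take b_11 = false instead.
(b_12) alone gives b_12 = true.
(NOT b_22) alone gives b_22 = false.
(b_21) alone gives b_21 = true.
(NOT b_31) alone gives b_31 = false.
(b_32) alone gives b_32 = true.
Now (NOT b_32) is unsatisfied and unit — conflict.
Either choice for b_11 ends in contradiction.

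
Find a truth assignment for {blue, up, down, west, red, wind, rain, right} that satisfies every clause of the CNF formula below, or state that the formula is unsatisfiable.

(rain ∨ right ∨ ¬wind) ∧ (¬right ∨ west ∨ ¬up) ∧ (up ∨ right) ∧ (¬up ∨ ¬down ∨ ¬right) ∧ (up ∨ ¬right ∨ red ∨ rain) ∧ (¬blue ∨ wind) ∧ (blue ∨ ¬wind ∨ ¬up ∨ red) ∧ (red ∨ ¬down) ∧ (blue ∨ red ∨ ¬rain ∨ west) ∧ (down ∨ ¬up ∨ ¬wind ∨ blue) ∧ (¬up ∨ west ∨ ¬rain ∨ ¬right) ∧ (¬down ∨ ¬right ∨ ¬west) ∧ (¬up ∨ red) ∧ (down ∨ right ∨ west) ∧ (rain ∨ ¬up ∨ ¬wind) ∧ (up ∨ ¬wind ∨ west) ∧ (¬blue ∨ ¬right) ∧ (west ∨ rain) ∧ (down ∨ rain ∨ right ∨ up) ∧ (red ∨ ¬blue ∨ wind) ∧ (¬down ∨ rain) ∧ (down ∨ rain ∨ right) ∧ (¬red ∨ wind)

Try up = True.
(red) alone gives red = True.
(wind) alone gives wind = True.
(rain) alone gives rain = True.
Try right = False.
Try down = True.
Every clause is now satisfied; blue, west are unconstrained.

blue=False; up=True; down=True; west=False; red=True; wind=True; rain=True; right=False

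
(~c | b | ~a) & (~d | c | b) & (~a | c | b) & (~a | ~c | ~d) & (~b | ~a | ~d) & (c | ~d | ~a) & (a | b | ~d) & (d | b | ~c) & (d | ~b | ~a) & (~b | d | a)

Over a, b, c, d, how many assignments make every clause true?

There are 2^4 = 16 truth assignments over (a, b, c, d).
Split on b. With b = 1, the clauses containing b are satisfied and ~b drops from the rest; 2 of the 2^3 = 8 assignments to the other variables satisfy what remains.
With b = 0, by the same count on the reduced clause set, 1 assignment works.
Total: 2 + 1 = 3.

3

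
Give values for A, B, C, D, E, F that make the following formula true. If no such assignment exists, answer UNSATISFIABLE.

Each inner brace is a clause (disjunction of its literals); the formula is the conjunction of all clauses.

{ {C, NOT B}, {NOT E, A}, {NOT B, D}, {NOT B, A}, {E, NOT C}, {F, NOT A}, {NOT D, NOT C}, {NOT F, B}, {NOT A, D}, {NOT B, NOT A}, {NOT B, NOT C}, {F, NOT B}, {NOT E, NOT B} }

Suppose C = false.
From the singleton clause (NOT B), B = false.
From the singleton clause (NOT F), F = false.
From the singleton clause (NOT A), A = false.
From the singleton clause (NOT E), E = false.
All clauses hold; D can take either value.

A: false, B: false, C: false, D: false, E: false, F: false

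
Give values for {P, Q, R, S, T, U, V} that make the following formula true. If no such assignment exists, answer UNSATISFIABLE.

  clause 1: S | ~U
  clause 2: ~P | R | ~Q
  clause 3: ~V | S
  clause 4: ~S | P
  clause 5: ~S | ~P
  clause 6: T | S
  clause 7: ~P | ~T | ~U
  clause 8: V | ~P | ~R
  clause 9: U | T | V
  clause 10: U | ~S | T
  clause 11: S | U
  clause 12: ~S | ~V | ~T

UNSATISFIABLE

Case S = 1:
(P) alone gives P = 1.
But (~P) is also a unit clause — contradiction.
Backtrack on S: now try S = 0.
(~U) alone gives U = 0.
But (U) is also a unit clause — contradiction.
Both values of S lead to a conflict.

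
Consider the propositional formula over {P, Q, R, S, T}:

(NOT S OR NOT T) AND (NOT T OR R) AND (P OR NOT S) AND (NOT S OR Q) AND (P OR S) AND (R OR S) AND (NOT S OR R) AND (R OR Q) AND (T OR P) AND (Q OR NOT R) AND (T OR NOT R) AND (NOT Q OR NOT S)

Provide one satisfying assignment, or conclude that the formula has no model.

Branch on S: set S = false.
From the singleton clause (P), P = true.
From the singleton clause (R), R = true.
From the singleton clause (Q), Q = true.
From the singleton clause (T), T = true.
Every clause now holds.

P ↦ true,  Q ↦ true,  R ↦ true,  S ↦ false,  T ↦ true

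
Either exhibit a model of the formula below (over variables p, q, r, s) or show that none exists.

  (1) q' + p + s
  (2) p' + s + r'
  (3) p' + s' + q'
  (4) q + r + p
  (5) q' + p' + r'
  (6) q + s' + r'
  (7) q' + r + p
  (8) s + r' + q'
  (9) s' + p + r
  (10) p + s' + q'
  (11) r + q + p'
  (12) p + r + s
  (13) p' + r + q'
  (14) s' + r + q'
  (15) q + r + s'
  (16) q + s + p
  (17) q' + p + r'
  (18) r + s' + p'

UNSATISFIABLE

Suppose q = 0.
Suppose r = 1.
(s') alone gives s = 0.
(p') alone gives p = 0.
That conflicts with the unit clause (p).
That branch fails; take r = 0 instead.
(p) alone gives p = 1.
That conflicts with the unit clause (p').
Both values of r lead to a conflict.
That branch fails; take q = 1 instead.
Suppose p = 1.
(s') alone gives s = 0.
(r') alone gives r = 0.
That conflicts with the unit clause (r).
That branch fails; take p = 0 instead.
(s) alone gives s = 1.
That conflicts with the unit clause (s').
Both values of p lead to a conflict.
Both values of q lead to a conflict.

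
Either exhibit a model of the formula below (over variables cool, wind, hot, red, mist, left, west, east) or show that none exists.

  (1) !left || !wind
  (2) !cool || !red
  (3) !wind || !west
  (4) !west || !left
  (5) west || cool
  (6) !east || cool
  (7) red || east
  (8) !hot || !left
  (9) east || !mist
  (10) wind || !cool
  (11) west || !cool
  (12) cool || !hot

Branch on left: set left = false.
Branch on cool: set cool = false.
Unit clause (west) forces west = true.
Unit clause (!wind) forces wind = false.
Unit clause (!east) forces east = false.
Unit clause (red) forces red = true.
Unit clause (!mist) forces mist = false.
Unit clause (!hot) forces hot = false.
All clauses are satisfied.

cool ↦ false,  wind ↦ false,  hot ↦ false,  red ↦ true,  mist ↦ false,  left ↦ false,  west ↦ true,  east ↦ false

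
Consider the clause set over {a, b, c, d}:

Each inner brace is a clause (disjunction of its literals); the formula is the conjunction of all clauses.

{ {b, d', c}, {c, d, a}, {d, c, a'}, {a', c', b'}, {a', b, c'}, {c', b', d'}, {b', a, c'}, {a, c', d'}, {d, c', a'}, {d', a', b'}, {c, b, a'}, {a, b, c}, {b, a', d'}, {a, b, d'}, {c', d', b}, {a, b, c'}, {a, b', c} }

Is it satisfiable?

Branch on b: set b = 1.
Branch on a: set a = 0.
Unit clause (c') forces c = 0.
That conflicts with the unit clause (c).
Undo a and try a = 1.
Unit clause (c') forces c = 0.
Unit clause (d) forces d = 1.
That conflicts with the unit clause (d').
Either choice for a ends in contradiction.
Undo b and try b = 0.
Branch on d: set d = 0.
Branch on c: set c = 1.
Unit clause (a') forces a = 0.
That conflicts with the unit clause (a).
Undo c and try c = 0.
Unit clause (a) forces a = 1.
That conflicts with the unit clause (a').
Either choice for c ends in contradiction.
Undo d and try d = 1.
Unit clause (c) forces c = 1.
That conflicts with the unit clause (c').
Either choice for d ends in contradiction.
Either choice for b ends in contradiction.
No assignment satisfies every clause.

No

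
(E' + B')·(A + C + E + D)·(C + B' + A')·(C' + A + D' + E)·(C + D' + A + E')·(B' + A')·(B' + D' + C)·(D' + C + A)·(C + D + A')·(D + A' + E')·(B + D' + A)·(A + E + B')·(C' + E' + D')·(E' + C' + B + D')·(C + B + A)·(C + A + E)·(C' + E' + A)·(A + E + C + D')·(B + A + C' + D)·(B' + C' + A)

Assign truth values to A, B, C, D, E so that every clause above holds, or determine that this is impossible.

Suppose E = 0.
Suppose B = 0.
Suppose D = 1.
(A) alone gives A = 1.
No clause remains; C is free.

A=1, B=0, C=1, D=1, E=0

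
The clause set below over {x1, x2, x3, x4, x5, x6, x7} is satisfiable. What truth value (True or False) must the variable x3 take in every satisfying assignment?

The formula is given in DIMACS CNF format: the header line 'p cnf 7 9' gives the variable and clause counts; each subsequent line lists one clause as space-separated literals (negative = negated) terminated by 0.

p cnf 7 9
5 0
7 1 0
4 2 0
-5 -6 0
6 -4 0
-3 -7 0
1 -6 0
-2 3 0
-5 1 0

True

Suppose x3 = False.
The clause (x5) is unit, so x5 = True.
The clause (¬x6) is unit, so x6 = False.
The clause (¬x4) is unit, so x4 = False.
The clause (x2) is unit, so x2 = True.
That conflicts with the unit clause (¬x2).
So every satisfying assignment has x3 = True.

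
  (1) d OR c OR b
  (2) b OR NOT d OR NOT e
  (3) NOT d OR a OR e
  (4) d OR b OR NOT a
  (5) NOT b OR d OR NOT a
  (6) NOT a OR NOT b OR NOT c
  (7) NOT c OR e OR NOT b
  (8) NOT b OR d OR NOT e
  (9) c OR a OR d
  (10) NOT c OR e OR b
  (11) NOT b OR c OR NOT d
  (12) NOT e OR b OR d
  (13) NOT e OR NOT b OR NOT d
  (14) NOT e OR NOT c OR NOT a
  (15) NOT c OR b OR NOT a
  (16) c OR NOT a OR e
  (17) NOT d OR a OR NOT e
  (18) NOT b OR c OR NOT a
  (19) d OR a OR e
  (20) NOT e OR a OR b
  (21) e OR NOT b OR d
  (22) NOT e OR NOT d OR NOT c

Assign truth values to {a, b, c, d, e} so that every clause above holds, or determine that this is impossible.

UNSATISFIABLE

Case d = true:
Case b = true:
(c) alone gives c = true.
(NOT a) alone gives a = false.
(e) alone gives e = true.
Now (NOT e) is unsatisfied and unit — conflict.
Undo b and try b = false.
(NOT e) alone gives e = false.
(a) alone gives a = true.
(NOT c) alone gives c = false.
Now (c) is unsatisfied and unit — conflict.
Either choice for b ends in contradiction.
Undo d and try d = false.
Case c = true:
Case b = true:
(NOT a) alone gives a = false.
(e) alone gives e = true.
Now (NOT e) is unsatisfied and unit — conflict.
Undo b and try b = false.
(NOT a) alone gives a = false.
(e) alone gives e = true.
Now (NOT e) is unsatisfied and unit — conflict.
Either choice for b ends in contradiction.
Undo c and try c = false.
(b) alone gives b = true.
(NOT a) alone gives a = false.
Now (a) is unsatisfied and unit — conflict.
Either choice for c ends in contradiction.
Either choice for d ends in contradiction.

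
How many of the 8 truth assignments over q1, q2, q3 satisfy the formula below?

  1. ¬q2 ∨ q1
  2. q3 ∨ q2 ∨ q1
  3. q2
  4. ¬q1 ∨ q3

There are 2^3 = 8 truth assignments over (q1, q2, q3).
Check each against the 4 clauses (columns in the order q1, q2, q3):
  F F F  ✗ fails (q3 ∨ q2 ∨ q1)
  F F T  ✗ fails (q2)
  F T F  ✗ fails (¬q2 ∨ q1)
  F T T  ✗ fails (¬q2 ∨ q1)
  T F F  ✗ fails (q2)
  T F T  ✗ fails (q2)
  T T F  ✗ fails (¬q1 ∨ q3)
  T T T  ✓ satisfies all
1 of the 8 rows is a model.

1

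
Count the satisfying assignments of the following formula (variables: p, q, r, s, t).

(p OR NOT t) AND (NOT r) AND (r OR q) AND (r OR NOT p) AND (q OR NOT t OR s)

There are 2^5 = 32 truth assignments over (p, q, r, s, t).
Split on q. With q = true, the clauses containing q are satisfied and NOT q drops from the rest; 2 of the 2^4 = 16 assignments to the other variables satisfy what remains.
With q = false, by the same count on the reduced clause set, 0 assignments work.
Total: 2 + 0 = 2.

2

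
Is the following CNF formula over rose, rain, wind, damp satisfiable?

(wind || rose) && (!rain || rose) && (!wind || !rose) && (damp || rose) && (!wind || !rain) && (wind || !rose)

Satisfiable

Branch on wind: set wind = true.
(!rose) alone gives rose = false.
(!rain) alone gives rain = false.
(damp) alone gives damp = true.
Every clause now holds.
A satisfying assignment: rose=false, rain=false, wind=true, damp=true.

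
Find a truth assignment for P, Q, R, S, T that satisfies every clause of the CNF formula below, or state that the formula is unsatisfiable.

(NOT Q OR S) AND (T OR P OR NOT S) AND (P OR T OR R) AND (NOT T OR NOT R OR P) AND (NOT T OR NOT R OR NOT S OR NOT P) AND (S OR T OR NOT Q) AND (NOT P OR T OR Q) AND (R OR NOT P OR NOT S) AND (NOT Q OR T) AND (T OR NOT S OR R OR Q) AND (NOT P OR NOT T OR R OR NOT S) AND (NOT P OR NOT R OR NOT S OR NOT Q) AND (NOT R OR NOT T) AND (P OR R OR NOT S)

P: false; Q: false; R: true; S: false; T: false

Branch on Q: set Q = false.
Branch on P: set P = false.
Branch on T: set T = false.
Unit clause (NOT S) forces S = false.
Unit clause (R) forces R = true.
All clauses are satisfied.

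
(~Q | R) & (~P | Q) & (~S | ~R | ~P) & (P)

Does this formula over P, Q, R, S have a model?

Yes

Unit clause (P) forces P = 1.
Unit clause (Q) forces Q = 1.
Unit clause (R) forces R = 1.
Unit clause (~S) forces S = 0.
This assignment satisfies each clause.
A satisfying assignment: P=1; Q=1; R=1; S=0.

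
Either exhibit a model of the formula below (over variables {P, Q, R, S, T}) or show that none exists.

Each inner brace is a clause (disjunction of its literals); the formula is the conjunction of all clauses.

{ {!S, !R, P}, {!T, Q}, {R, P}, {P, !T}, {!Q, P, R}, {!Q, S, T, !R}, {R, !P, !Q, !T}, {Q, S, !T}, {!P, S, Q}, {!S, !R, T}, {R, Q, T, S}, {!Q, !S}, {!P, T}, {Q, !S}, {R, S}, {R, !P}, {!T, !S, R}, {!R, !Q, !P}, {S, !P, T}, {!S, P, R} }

Suppose T = false.
(!P) alone gives P = false.
(R) alone gives R = true.
(!S) alone gives S = false.
(!Q) alone gives Q = false.
This assignment satisfies each clause.

P=false, Q=false, R=true, S=false, T=false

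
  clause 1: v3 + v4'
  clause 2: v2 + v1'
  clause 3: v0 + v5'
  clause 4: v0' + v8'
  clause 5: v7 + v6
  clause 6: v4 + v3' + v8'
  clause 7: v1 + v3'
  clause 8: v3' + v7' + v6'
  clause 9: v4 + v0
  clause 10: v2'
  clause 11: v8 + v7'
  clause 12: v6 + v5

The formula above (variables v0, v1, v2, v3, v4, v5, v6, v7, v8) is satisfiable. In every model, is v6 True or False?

True

Suppose v6 = 0.
From the singleton clause (v7), v7 = 1.
From the singleton clause (v2'), v2 = 0.
From the singleton clause (v1'), v1 = 0.
From the singleton clause (v3'), v3 = 0.
From the singleton clause (v4'), v4 = 0.
From the singleton clause (v0), v0 = 1.
From the singleton clause (v8'), v8 = 0.
Now (v8) is unsatisfied and unit — conflict.
So every satisfying assignment has v6 = True.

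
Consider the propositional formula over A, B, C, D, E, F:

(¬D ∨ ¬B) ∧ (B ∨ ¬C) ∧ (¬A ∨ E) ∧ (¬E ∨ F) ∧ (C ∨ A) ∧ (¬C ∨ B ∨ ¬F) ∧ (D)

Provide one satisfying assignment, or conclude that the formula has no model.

From the singleton clause (D), D = True.
From the singleton clause (¬B), B = False.
From the singleton clause (¬C), C = False.
From the singleton clause (A), A = True.
From the singleton clause (E), E = True.
From the singleton clause (F), F = True.
Every clause now holds.

A=True,  B=False,  C=False,  D=True,  E=True,  F=True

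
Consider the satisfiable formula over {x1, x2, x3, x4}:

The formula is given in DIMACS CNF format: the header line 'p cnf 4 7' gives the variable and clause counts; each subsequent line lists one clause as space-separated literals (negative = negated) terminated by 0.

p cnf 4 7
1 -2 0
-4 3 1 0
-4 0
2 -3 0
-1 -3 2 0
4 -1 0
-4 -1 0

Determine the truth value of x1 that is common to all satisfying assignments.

Suppose x1 = True.
Unit clause (¬x4) forces x4 = False.
That conflicts with the unit clause (x4).
So every satisfying assignment has x1 = False.

False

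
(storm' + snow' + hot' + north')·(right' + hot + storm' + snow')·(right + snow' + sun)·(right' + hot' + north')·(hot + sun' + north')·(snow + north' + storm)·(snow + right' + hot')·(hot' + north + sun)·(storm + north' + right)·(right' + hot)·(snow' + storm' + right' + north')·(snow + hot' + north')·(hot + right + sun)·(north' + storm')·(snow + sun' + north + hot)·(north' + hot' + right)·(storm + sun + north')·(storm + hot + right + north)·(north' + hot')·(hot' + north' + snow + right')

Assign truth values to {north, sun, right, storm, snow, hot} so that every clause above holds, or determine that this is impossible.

Try right = 0.
Try snow = 0.
Try north = 0.
Try hot = 1.
From the singleton clause (sun), sun = 1.
No clause remains; storm is free.

north=0,  sun=1,  right=0,  storm=1,  snow=0,  hot=1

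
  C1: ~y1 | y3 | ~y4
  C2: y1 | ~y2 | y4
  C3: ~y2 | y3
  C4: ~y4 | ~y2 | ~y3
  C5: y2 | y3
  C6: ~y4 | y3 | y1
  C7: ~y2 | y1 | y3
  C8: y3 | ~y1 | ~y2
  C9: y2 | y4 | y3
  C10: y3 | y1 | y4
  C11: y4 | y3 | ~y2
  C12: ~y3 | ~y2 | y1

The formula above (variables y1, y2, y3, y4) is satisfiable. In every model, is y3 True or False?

Suppose y3 = 0.
The clause (~y2) is unit, so y2 = 0.
But (y2) is also a unit clause — contradiction.
So every satisfying assignment has y3 = True.

True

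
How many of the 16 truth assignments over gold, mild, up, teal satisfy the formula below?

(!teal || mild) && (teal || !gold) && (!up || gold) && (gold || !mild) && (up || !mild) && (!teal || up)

2

There are 2^4 = 16 truth assignments over (gold, mild, up, teal).
Check each against the 6 clauses (columns in the order gold, mild, up, teal):
  F F F F  ✓ satisfies all
  F F F T  ✗ fails (!teal || mild)
  F F T F  ✗ fails (!up || gold)
  F F T T  ✗ fails (!teal || mild)
  F T F F  ✗ fails (gold || !mild)
  F T F T  ✗ fails (gold || !mild)
  F T T F  ✗ fails (!up || gold)
  F T T T  ✗ fails (!up || gold)
  T F F F  ✗ fails (teal || !gold)
  T F F T  ✗ fails (!teal || mild)
  T F T F  ✗ fails (teal || !gold)
  T F T T  ✗ fails (!teal || mild)
  T T F F  ✗ fails (teal || !gold)
  T T F T  ✗ fails (up || !mild)
  T T T F  ✗ fails (teal || !gold)
  T T T T  ✓ satisfies all
2 of the 16 rows are models.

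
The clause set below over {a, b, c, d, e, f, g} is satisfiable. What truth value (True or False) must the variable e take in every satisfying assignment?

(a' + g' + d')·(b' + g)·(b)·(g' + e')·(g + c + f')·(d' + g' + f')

False

Suppose e = 1.
Unit clause (b) forces b = 1.
Unit clause (g) forces g = 1.
Now (g') is unsatisfied and unit — conflict.
So every satisfying assignment has e = False.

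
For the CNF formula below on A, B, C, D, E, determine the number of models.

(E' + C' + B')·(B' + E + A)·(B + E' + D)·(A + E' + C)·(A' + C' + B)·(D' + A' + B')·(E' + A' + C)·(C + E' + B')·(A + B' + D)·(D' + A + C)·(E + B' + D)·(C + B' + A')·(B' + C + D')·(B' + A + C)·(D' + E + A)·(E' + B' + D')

There are 2^5 = 32 truth assignments over (A, B, C, D, E).
Split on B. With B = 1, the clauses containing B are satisfied and B' drops from the rest; 0 of the 2^4 = 16 assignments to the other variables satisfy what remains.
With B = 0, by the same count on the reduced clause set, 5 assignments work.
(One model: A=F, B=F, C=F, D=F, E=F.)
Total: 0 + 5 = 5.

5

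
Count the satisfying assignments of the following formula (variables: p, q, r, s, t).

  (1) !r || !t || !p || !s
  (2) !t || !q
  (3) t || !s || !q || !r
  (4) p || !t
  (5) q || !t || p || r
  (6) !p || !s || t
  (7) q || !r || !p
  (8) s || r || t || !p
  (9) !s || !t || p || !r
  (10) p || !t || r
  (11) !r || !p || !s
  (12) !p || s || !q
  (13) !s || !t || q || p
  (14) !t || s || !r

There are 2^5 = 32 truth assignments over (p, q, r, s, t).
Split on p. With p = true, the clauses containing p are satisfied and !p drops from the rest; 2 of the 2^4 = 16 assignments to the other variables satisfy what remains.
With p = false, by the same count on the reduced clause set, 7 assignments work.
(One model: p=F, q=F, r=F, s=F, t=F.)
Total: 2 + 7 = 9.

9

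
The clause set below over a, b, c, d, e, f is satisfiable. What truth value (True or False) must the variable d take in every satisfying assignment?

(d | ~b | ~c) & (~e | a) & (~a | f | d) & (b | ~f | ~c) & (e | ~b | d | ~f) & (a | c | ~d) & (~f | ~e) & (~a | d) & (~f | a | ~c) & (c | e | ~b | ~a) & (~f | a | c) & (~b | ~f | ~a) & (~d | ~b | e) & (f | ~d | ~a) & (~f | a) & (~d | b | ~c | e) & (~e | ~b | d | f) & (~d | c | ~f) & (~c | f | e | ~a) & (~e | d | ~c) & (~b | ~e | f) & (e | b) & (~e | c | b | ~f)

False

Suppose d = 1.
Try e = 0.
Unit clause (~b) forces b = 0.
But (b) is also a unit clause — contradiction.
So e must be the other value — set e = 1.
Unit clause (a) forces a = 1.
Unit clause (~f) forces f = 0.
But (f) is also a unit clause — contradiction.
Both values of e lead to a conflict.
So every satisfying assignment has d = False.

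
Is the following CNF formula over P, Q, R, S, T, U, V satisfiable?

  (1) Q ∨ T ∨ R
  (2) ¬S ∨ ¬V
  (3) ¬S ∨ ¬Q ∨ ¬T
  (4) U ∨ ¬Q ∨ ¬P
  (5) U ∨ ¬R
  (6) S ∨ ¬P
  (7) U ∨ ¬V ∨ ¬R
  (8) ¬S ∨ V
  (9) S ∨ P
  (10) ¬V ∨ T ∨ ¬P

Unsatisfiable

Suppose S = False.
The clause (¬P) is unit, so P = False.
That conflicts with the unit clause (P).
So S must be the other value — set S = True.
The clause (¬V) is unit, so V = False.
That conflicts with the unit clause (V).
Either choice for S ends in contradiction.
No assignment satisfies every clause.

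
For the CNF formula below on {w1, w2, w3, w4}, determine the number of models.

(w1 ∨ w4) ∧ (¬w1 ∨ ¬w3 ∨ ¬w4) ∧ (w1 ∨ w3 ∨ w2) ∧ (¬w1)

There are 2^4 = 16 truth assignments over (w1, w2, w3, w4).
Check each against the 4 clauses (columns in the order w1, w2, w3, w4):
  F F F F  ✗ fails (w1 ∨ w4)
  F F F T  ✗ fails (w1 ∨ w3 ∨ w2)
  F F T F  ✗ fails (w1 ∨ w4)
  F F T T  ✓ satisfies all
  F T F F  ✗ fails (w1 ∨ w4)
  F T F T  ✓ satisfies all
  F T T F  ✗ fails (w1 ∨ w4)
  F T T T  ✓ satisfies all
  T F F F  ✗ fails (¬w1)
  T F F T  ✗ fails (¬w1)
  T F T F  ✗ fails (¬w1)
  T F T T  ✗ fails (¬w1 ∨ ¬w3 ∨ ¬w4)
  T T F F  ✗ fails (¬w1)
  T T F T  ✗ fails (¬w1)
  T T T F  ✗ fails (¬w1)
  T T T T  ✗ fails (¬w1 ∨ ¬w3 ∨ ¬w4)
3 of the 16 rows are models.

3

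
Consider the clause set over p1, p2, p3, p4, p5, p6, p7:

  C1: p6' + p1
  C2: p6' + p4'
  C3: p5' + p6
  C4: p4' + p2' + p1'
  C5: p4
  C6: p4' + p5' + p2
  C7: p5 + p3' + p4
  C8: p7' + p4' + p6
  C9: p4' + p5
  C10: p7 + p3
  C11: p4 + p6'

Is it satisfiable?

No

The clause (p4) is unit, so p4 = 1.
The clause (p6') is unit, so p6 = 0.
The clause (p5') is unit, so p5 = 0.
But (p5) is also a unit clause — contradiction.
No assignment satisfies every clause.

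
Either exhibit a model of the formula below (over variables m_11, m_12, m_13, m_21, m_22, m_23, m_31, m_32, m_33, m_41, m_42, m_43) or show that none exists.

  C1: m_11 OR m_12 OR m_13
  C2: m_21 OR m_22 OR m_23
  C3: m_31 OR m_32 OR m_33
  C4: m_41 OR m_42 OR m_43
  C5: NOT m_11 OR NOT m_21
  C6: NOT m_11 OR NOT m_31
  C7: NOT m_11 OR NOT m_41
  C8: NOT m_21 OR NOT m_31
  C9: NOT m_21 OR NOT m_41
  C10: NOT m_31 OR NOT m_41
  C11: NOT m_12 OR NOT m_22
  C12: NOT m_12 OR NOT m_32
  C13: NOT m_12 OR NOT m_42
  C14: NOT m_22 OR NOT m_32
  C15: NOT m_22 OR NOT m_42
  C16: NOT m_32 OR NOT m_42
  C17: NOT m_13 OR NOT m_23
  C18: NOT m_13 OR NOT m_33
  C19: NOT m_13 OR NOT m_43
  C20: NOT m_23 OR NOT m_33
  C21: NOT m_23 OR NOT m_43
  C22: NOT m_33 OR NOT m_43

UNSATISFIABLE

Case m_11 = false:
Case m_12 = true:
Unit clause (NOT m_22) forces m_22 = false.
Unit clause (NOT m_32) forces m_32 = false.
Unit clause (NOT m_42) forces m_42 = false.
Case m_21 = true:
Unit clause (NOT m_31) forces m_31 = false.
Unit clause (m_33) forces m_33 = true.
Unit clause (NOT m_41) forces m_41 = false.
Unit clause (m_43) forces m_43 = true.
Now (NOT m_43) is unsatisfied and unit — conflict.
That branch fails; take m_21 = false instead.
Unit clause (m_23) forces m_23 = true.
Unit clause (NOT m_13) forces m_13 = false.
Unit clause (NOT m_33) forces m_33 = false.
Unit clause (m_31) forces m_31 = true.
Unit clause (NOT m_41) forces m_41 = false.
Unit clause (m_43) forces m_43 = true.
Now (NOT m_43) is unsatisfied and unit — conflict.
Either choice for m_21 ends in contradiction.
That branch fails; take m_12 = false instead.
Unit clause (m_13) forces m_13 = true.
Unit clause (NOT m_23) forces m_23 = false.
Unit clause (NOT m_33) forces m_33 = false.
Unit clause (NOT m_43) forces m_43 = false.
Case m_21 = true:
Unit clause (NOT m_31) forces m_31 = false.
Unit clause (m_32) forces m_32 = true.
Unit clause (NOT m_41) forces m_41 = false.
Unit clause (m_42) forces m_42 = true.
Now (NOT m_42) is unsatisfied and unit — conflict.
That branch fails; take m_21 = false instead.
Unit clause (m_22) forces m_22 = true.
Unit clause (NOT m_32) forces m_32 = false.
Unit clause (m_31) forces m_31 = true.
Unit clause (NOT m_41) forces m_41 = false.
Unit clause (m_42) forces m_42 = true.
Now (NOT m_42) is unsatisfied and unit — conflict.
Either choice for m_21 ends in contradiction.
Either choice for m_12 ends in contradiction.
That branch fails; take m_11 = true instead.
Unit clause (NOT m_21) forces m_21 = false.
Unit clause (NOT m_31) forces m_31 = false.
Unit clause (NOT m_41) forces m_41 = false.
Case m_22 = true:
Unit clause (NOT m_12) forces m_12 = false.
Unit clause (NOT m_32) forces m_32 = false.
Unit clause (m_33) forces m_33 = true.
Unit clause (NOT m_42) forces m_42 = false.
Unit clause (m_43) forces m_43 = true.
Now (NOT m_43) is unsatisfied and unit — conflict.
That branch fails; take m_22 = false instead.
Unit clause (m_23) forces m_23 = true.
Unit clause (NOT m_13) forces m_13 = false.
Unit clause (NOT m_33) forces m_33 = false.
Unit clause (m_32) forces m_32 = true.
Unit clause (NOT m_12) forces m_12 = false.
Unit clause (NOT m_42) forces m_42 = false.
Unit clause (m_43) forces m_43 = true.
Now (NOT m_43) is unsatisfied and unit — conflict.
Either choice for m_22 ends in contradiction.
Either choice for m_11 ends in contradiction.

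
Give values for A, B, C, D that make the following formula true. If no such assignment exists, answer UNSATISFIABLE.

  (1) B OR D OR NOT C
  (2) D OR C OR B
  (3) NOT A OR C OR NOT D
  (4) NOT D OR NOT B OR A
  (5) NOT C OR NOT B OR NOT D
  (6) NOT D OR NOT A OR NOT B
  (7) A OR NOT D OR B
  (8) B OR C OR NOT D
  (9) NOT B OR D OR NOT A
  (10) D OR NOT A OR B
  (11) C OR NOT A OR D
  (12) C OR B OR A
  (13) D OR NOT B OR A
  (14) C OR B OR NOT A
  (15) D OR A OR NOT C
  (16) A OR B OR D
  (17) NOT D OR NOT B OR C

Suppose B = false.
Suppose D = true.
From the singleton clause (A), A = true.
From the singleton clause (C), C = true.
Every clause now holds.

A: true; B: false; C: true; D: true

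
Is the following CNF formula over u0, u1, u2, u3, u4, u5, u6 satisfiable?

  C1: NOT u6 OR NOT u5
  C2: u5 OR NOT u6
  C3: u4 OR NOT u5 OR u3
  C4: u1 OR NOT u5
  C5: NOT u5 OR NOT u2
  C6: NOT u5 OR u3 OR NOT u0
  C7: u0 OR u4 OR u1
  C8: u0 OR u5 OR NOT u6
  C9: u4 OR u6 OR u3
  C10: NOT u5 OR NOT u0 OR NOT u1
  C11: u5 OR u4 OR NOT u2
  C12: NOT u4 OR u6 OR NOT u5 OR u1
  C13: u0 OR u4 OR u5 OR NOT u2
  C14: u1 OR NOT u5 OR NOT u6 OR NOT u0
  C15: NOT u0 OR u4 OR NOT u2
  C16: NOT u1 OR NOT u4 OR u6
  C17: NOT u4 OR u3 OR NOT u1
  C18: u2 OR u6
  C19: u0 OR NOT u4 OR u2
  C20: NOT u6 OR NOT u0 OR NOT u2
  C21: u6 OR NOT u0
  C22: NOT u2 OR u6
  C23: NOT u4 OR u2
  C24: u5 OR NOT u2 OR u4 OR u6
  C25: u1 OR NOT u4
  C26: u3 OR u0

Unsatisfiable

Case u6 = false:
Unit clause (u2) forces u2 = true.
Now (NOT u2) is unsatisfied and unit — conflict.
So u6 must be the other value — set u6 = true.
Unit clause (NOT u5) forces u5 = false.
Now (u5) is unsatisfied and unit — conflict.
Either choice for u6 ends in contradiction.
No assignment satisfies every clause.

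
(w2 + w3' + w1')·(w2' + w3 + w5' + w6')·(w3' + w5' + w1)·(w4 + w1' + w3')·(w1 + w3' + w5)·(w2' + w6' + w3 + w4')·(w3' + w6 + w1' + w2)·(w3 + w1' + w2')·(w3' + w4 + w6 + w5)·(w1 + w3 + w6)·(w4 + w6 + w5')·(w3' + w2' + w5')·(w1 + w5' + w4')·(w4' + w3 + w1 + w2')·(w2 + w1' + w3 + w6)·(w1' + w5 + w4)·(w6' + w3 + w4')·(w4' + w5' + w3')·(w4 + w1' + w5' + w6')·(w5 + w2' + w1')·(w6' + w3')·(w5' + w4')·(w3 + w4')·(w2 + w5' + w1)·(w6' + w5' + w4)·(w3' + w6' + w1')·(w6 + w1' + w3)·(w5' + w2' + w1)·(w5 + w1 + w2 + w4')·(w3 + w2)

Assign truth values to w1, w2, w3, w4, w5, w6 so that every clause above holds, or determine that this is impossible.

w1=0,  w2=1,  w3=0,  w4=0,  w5=0,  w6=1

Suppose w6 = 1.
(w3') alone gives w3 = 0.
(w4') alone gives w4 = 0.
(w5') alone gives w5 = 0.
(w1') alone gives w1 = 0.
(w2) alone gives w2 = 1.
This assignment satisfies each clause.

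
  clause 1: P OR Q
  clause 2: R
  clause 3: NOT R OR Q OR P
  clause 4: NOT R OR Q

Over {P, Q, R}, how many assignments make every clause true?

2

There are 2^3 = 8 truth assignments over (P, Q, R).
Split on P. With P = true, the clauses containing P are satisfied and NOT P drops from the rest; 1 of the 2^2 = 4 assignments to the other variables satisfy what remains.
With P = false, by the same count on the reduced clause set, 1 assignment works.
(One model: P=F, Q=T, R=T.)
Total: 1 + 1 = 2.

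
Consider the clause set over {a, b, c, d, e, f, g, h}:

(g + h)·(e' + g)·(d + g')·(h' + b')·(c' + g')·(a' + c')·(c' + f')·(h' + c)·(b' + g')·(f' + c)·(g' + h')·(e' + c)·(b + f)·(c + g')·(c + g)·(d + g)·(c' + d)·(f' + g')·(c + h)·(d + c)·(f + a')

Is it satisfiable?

Suppose g = 1.
From the singleton clause (d), d = 1.
From the singleton clause (c'), c = 0.
That conflicts with the unit clause (c).
Backtrack on g: now try g = 0.
From the singleton clause (h), h = 1.
From the singleton clause (e'), e = 0.
From the singleton clause (b'), b = 0.
From the singleton clause (c), c = 1.
From the singleton clause (a'), a = 0.
From the singleton clause (f'), f = 0.
That conflicts with the unit clause (f).
Either choice for g ends in contradiction.
No assignment satisfies every clause.

No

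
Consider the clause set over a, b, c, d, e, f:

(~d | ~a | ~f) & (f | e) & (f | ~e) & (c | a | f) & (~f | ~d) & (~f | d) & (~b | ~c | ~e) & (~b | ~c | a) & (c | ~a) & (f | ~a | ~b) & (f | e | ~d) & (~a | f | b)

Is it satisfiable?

Unsatisfiable

Branch on f: set f = 1.
From the singleton clause (~d), d = 0.
But (d) is also a unit clause — contradiction.
Undo f and try f = 0.
From the singleton clause (e), e = 1.
But (~e) is also a unit clause — contradiction.
Either choice for f ends in contradiction.
No assignment satisfies every clause.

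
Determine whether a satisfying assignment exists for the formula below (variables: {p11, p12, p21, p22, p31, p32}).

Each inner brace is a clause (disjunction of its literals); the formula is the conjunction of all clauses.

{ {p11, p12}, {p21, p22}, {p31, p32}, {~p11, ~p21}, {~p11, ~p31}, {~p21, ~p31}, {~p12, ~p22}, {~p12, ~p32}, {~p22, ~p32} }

Try p11 = 1.
Unit clause (~p21) forces p21 = 0.
Unit clause (p22) forces p22 = 1.
Unit clause (~p31) forces p31 = 0.
Unit clause (p32) forces p32 = 1.
That conflicts with the unit clause (~p32).
So p11 must be the other value — set p11 = 0.
Unit clause (p12) forces p12 = 1.
Unit clause (~p22) forces p22 = 0.
Unit clause (p21) forces p21 = 1.
Unit clause (~p31) forces p31 = 0.
Unit clause (p32) forces p32 = 1.
That conflicts with the unit clause (~p32).
Neither p11 = 1 nor p11 = 0 works.
No assignment satisfies every clause.

No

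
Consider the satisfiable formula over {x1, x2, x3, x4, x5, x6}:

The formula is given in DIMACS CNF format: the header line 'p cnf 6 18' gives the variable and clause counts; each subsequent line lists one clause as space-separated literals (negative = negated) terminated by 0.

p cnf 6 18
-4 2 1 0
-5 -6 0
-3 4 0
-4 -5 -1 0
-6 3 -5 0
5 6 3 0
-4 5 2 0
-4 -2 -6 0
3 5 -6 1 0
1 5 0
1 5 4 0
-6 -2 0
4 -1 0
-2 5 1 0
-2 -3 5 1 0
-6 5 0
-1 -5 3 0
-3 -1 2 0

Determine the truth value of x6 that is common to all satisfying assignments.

Suppose x6 = True.
The clause (¬x5) is unit, so x5 = False.
That conflicts with the unit clause (x5).
So every satisfying assignment has x6 = False.

False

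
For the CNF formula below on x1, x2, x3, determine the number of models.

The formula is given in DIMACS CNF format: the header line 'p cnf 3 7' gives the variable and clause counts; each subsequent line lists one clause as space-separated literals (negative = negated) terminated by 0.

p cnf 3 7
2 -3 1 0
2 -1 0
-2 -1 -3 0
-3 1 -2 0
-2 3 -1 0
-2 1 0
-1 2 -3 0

1

There are 2^3 = 8 truth assignments over (x1, x2, x3).
Check each against the 7 clauses (columns in the order x1, x2, x3):
  F F F  ✓ satisfies all
  F F T  ✗ fails (x2 ∨ ¬x3 ∨ x1)
  F T F  ✗ fails (¬x2 ∨ x1)
  F T T  ✗ fails (¬x3 ∨ x1 ∨ ¬x2)
  T F F  ✗ fails (x2 ∨ ¬x1)
  T F T  ✗ fails (x2 ∨ ¬x1)
  T T F  ✗ fails (¬x2 ∨ x3 ∨ ¬x1)
  T T T  ✗ fails (¬x2 ∨ ¬x1 ∨ ¬x3)
1 of the 8 rows is a model.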